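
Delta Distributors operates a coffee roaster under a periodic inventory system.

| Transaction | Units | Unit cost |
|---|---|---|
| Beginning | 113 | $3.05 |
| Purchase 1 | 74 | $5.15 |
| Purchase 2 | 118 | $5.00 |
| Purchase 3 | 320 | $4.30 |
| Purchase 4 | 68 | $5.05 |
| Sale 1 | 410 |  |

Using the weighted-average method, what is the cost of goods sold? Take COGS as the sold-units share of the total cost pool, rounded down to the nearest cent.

COGS = $1,795.68

Sale 1, sell 410: 410/693 × $3,035.15 → $1,795.68
Ending inventory (cost pool remaining) = $1,239.47
Check: goods available $3,035.15 = COGS $1,795.68 + ending $1,239.47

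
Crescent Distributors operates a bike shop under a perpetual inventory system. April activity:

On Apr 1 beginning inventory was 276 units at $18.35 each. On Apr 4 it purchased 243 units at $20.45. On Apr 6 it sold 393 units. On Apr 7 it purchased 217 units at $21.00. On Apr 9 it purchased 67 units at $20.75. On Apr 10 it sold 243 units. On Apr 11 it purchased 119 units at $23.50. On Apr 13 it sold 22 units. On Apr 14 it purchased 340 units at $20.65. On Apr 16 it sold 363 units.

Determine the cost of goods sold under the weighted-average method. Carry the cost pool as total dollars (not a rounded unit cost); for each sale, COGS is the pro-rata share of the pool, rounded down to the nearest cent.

After Apr 1: 276 on hand, pool $5,064.60 (≈ $18.3500 each)
After Apr 4: 519 on hand, pool $10,033.95 (≈ $19.3332 each)
Apr 6, sell 393: 393/519 × $10,033.95 → $7,597.96
After Apr 7: 343 on hand, pool $6,992.99 (≈ $20.3877 each)
After Apr 9: 410 on hand, pool $8,383.24 (≈ $20.4469 each)
Apr 10, sell 243: 243/410 × $8,383.24 → $4,968.60
After Apr 11: 286 on hand, pool $6,211.14 (≈ $21.7173 each)
Apr 13, sell 22: 22/286 × $6,211.14 → $477.78
After Apr 14: 604 on hand, pool $12,754.36 (≈ $21.1165 each)
Apr 16, sell 363: 363/604 × $12,754.36 → $7,665.28
Total COGS = $7,597.96 + $4,968.60 + $477.78 + $7,665.28 = $20,709.62
Ending inventory (cost pool remaining) = $5,089.08

COGS = $20,709.62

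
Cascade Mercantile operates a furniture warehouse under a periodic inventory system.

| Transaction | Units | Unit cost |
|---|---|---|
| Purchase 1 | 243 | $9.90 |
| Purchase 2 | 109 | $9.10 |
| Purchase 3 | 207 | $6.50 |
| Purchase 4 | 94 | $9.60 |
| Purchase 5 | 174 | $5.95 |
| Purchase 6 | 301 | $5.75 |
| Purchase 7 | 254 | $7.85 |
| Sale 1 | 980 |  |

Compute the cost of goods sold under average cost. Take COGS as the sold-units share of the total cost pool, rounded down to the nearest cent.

COGS = $7,378.68

Sale 1, sell 980: 980/1382 × $10,405.45 → $7,378.68
Ending inventory (cost pool remaining) = $3,026.77
Check: goods available $10,405.45 = COGS $7,378.68 + ending $3,026.77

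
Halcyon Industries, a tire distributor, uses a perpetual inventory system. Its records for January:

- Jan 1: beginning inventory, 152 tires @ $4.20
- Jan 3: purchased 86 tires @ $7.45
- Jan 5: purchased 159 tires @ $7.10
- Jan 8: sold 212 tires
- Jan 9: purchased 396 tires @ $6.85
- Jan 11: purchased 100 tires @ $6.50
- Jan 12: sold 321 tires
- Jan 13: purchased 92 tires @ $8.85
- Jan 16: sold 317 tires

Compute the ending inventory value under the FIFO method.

Ending inventory = $1,093.70

Jan 8, 212 sold [FIFO — oldest first]: 152 @ $4.20 + 60 @ $7.45 = $1,085.40
Jan 12, 321 sold [FIFO — oldest first]: 26 @ $7.45 + 159 @ $7.10 + 136 @ $6.85 = $2,254.20
Jan 16, 317 sold [FIFO — oldest first]: 260 @ $6.85 + 57 @ $6.50 = $2,151.50
Total COGS = $1,085.40 + $2,254.20 + $2,151.50 = $5,491.10
Ending inventory: 43 @ $6.50 + 92 @ $8.85 = $1,093.70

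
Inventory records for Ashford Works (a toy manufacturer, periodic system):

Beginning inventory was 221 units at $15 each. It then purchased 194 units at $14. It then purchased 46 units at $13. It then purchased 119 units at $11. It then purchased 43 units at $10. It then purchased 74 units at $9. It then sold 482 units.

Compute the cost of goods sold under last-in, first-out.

COGS = $5,809

Sale 1 (482) [LIFO — newest first]: 74 @ $9 + 43 @ $10 + 119 @ $11 + 46 @ $13 + 194 @ $14 + 6 @ $15 = $5,809
Ending inventory: 215 @ $15 = $3,225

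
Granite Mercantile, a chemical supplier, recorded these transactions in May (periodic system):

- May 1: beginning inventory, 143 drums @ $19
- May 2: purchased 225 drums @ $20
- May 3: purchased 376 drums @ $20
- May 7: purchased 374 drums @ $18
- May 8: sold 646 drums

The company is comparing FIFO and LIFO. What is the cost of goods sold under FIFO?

FIFO COGS: 143 @ $19 + 225 @ $20 + 278 @ $20 = $12,777
LIFO COGS: 374 @ $18 + 272 @ $20 = $12,172

COGS = $12,777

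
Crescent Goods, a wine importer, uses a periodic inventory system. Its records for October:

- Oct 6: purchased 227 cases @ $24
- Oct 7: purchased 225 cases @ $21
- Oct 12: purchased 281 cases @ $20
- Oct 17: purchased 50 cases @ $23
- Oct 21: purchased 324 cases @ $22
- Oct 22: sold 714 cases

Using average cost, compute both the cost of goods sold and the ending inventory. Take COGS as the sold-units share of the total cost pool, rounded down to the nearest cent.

COGS = $15,525.46; ending inventory = $8,545.54

Oct 22, sell 714: 714/1107 × $24,071.00 → $15,525.46
Ending inventory (cost pool remaining) = $8,545.54
Check: goods available $24,071.00 = COGS $15,525.46 + ending $8,545.54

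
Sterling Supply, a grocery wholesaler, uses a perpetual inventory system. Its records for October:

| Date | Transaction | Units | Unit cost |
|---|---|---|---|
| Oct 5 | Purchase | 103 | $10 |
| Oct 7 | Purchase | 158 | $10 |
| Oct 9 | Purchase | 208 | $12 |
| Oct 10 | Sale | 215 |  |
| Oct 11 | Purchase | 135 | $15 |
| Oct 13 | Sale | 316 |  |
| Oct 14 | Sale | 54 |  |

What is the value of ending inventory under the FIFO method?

Ending inventory = $285

Oct 10, 215 sold [FIFO — oldest first]: 103 @ $10 + 112 @ $10 = $2,150
Oct 13, 316 sold [FIFO — oldest first]: 46 @ $10 + 208 @ $12 + 62 @ $15 = $3,886
Oct 14, 54 sold [FIFO — oldest first]: 54 @ $15 = $810
Total COGS = $2,150 + $3,886 + $810 = $6,846
Ending inventory: 19 @ $15 = $285
Check: goods available $7,131 = COGS $6,846 + ending $285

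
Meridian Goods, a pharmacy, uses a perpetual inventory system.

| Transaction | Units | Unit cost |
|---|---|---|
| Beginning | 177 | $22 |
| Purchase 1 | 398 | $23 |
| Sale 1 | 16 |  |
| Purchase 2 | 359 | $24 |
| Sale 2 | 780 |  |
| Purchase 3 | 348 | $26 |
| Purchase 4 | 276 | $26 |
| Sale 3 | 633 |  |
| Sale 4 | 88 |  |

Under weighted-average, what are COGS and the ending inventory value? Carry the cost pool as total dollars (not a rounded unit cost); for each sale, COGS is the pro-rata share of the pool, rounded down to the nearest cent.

COGS = $36,842.76; ending inventory = $1,045.24

After Beginning: 177 on hand, pool $3,894.00 (≈ $22.0000 each)
After Purchase 1: 575 on hand, pool $13,048.00 (≈ $22.6922 each)
Sale 1, sell 16: 16/575 × $13,048.00 → $363.07
After Purchase 2: 918 on hand, pool $21,300.93 (≈ $23.2036 each)
Sale 2, sell 780: 780/918 × $21,300.93 → $18,098.82
After Purchase 3: 486 on hand, pool $12,250.11 (≈ $25.2060 each)
After Purchase 4: 762 on hand, pool $19,426.11 (≈ $25.4936 each)
Sale 3, sell 633: 633/762 × $19,426.11 → $16,137.43
Sale 4, sell 88: 88/129 × $3,288.68 → $2,243.44
Total COGS = $363.07 + $18,098.82 + $16,137.43 + $2,243.44 = $36,842.76
Ending inventory (cost pool remaining) = $1,045.24
Check: goods available $37,888.00 = COGS $36,842.76 + ending $1,045.24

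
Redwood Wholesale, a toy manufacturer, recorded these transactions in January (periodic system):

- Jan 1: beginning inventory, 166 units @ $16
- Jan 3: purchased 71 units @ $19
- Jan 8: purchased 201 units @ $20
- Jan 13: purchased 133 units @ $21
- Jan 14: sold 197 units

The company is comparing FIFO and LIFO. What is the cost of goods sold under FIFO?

COGS = $3,245

FIFO COGS: 166 @ $16 + 31 @ $19 = $3,245
LIFO COGS: 133 @ $21 + 64 @ $20 = $4,073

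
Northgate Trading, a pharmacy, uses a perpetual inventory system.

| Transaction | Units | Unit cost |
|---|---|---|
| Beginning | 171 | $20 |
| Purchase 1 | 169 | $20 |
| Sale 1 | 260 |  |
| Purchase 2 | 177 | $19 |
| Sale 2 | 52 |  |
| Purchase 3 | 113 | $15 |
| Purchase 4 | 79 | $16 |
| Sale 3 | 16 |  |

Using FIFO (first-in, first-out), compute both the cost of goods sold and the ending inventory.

Sale 1 (260) [FIFO — oldest first]: 171 @ $20 + 89 @ $20 = $5,200
Sale 2 (52) [FIFO — oldest first]: 52 @ $20 = $1,040
Sale 3 (16) [FIFO — oldest first]: 16 @ $20 = $320
Total COGS = $5,200 + $1,040 + $320 = $6,560
Ending inventory: 12 @ $20 + 177 @ $19 + 113 @ $15 + 79 @ $16 = $6,562

COGS = $6,560; ending inventory = $6,562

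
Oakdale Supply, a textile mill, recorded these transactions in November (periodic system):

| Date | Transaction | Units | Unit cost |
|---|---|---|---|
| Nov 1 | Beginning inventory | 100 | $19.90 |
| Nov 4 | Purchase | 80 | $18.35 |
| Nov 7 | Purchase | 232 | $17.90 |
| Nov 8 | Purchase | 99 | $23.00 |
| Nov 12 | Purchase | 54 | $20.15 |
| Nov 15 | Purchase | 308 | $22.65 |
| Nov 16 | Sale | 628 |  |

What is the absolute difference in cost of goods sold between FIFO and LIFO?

$927.75

FIFO COGS: 100 @ $19.90 + 80 @ $18.35 + 232 @ $17.90 + 99 @ $23.00 + 54 @ $20.15 + 63 @ $22.65 = $12,402.85
LIFO COGS: 308 @ $22.65 + 54 @ $20.15 + 99 @ $23.00 + 167 @ $17.90 = $13,330.60
Difference = |$12,402.85 − $13,330.60| = $927.75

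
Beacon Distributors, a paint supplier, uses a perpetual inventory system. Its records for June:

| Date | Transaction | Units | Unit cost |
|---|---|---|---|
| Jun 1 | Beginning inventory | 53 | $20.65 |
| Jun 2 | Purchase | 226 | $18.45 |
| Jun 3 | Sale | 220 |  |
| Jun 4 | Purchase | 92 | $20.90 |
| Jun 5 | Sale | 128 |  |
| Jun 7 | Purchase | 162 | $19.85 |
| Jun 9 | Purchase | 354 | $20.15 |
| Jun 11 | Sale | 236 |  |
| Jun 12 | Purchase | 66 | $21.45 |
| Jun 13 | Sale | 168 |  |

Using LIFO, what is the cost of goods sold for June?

Jun 3, 220 sold [LIFO — newest first]: 220 @ $18.45 = $4,059.00
Jun 5, 128 sold [LIFO — newest first]: 92 @ $20.90 + 6 @ $18.45 + 30 @ $20.65 = $2,653.00
Jun 11, 236 sold [LIFO — newest first]: 236 @ $20.15 = $4,755.40
Jun 13, 168 sold [LIFO — newest first]: 66 @ $21.45 + 102 @ $20.15 = $3,471.00
Total COGS = $4,059.00 + $2,653.00 + $4,755.40 + $3,471.00 = $14,938.40
Ending inventory: 23 @ $20.65 + 162 @ $19.85 + 16 @ $20.15 = $4,013.05

COGS = $14,938.40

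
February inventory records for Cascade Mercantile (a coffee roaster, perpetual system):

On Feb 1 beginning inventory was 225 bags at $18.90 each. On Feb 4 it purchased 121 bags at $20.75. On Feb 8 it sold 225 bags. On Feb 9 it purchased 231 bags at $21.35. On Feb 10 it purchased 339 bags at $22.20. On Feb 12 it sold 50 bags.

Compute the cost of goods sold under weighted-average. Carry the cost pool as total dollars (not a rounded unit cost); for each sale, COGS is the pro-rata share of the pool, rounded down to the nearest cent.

After Feb 1: 225 on hand, pool $4,252.50 (≈ $18.9000 each)
After Feb 4: 346 on hand, pool $6,763.25 (≈ $19.5470 each)
Feb 8, sell 225: 225/346 × $6,763.25 → $4,398.06
After Feb 9: 352 on hand, pool $7,297.04 (≈ $20.7302 each)
After Feb 10: 691 on hand, pool $14,822.84 (≈ $21.4513 each)
Feb 12, sell 50: 50/691 × $14,822.84 → $1,072.56
Total COGS = $4,398.06 + $1,072.56 = $5,470.62
Ending inventory (cost pool remaining) = $13,750.28

COGS = $5,470.62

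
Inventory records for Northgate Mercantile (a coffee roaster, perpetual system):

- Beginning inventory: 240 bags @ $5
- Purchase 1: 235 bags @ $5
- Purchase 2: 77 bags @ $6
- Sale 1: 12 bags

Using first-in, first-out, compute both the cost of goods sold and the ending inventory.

COGS = $60; ending inventory = $2,777

Sale 1 (12) [FIFO — oldest first]: 12 @ $5 = $60
Ending inventory: 228 @ $5 + 235 @ $5 + 77 @ $6 = $2,777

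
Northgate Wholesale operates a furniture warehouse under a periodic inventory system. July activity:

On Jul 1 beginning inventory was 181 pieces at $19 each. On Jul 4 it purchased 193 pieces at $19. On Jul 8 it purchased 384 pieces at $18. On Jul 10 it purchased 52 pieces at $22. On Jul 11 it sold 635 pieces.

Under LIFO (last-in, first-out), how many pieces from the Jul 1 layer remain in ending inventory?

175

Jul 11, 635 sold [LIFO — newest first]: 52 @ $22 + 384 @ $18 + 193 @ $19 + 6 @ $19 = $11,837
Ending inventory: 175 @ $19 = $3,325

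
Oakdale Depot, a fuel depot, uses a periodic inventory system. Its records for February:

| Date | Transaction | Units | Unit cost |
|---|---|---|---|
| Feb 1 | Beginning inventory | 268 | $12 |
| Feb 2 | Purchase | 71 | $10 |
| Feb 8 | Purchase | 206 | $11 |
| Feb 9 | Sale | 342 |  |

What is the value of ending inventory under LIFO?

Ending inventory = $2,436

Feb 9, 342 sold [LIFO — newest first]: 206 @ $11 + 71 @ $10 + 65 @ $12 = $3,756
Ending inventory: 203 @ $12 = $2,436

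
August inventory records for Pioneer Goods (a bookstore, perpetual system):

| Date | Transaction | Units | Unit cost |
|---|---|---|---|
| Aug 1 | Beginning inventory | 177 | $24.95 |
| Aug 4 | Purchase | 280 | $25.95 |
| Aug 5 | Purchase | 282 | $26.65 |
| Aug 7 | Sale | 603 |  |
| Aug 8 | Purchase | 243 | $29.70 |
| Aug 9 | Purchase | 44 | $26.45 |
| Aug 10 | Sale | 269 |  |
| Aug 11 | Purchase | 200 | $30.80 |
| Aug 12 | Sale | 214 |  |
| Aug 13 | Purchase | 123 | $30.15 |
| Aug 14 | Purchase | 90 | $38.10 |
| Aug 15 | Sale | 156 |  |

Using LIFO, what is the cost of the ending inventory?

Ending inventory = $5,230.55

Aug 7, 603 sold [LIFO — newest first]: 282 @ $26.65 + 280 @ $25.95 + 41 @ $24.95 = $15,804.25
Aug 10, 269 sold [LIFO — newest first]: 44 @ $26.45 + 225 @ $29.70 = $7,846.30
Aug 12, 214 sold [LIFO — newest first]: 200 @ $30.80 + 14 @ $29.70 = $6,575.80
Aug 15, 156 sold [LIFO — newest first]: 90 @ $38.10 + 66 @ $30.15 = $5,418.90
Total COGS = $15,804.25 + $7,846.30 + $6,575.80 + $5,418.90 = $35,645.25
Ending inventory: 136 @ $24.95 + 4 @ $29.70 + 57 @ $30.15 = $5,230.55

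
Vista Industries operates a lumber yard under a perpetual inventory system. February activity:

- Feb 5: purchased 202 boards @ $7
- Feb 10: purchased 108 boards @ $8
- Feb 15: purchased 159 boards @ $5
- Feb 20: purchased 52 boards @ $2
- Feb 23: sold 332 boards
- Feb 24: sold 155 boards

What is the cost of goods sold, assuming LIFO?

Feb 23, 332 sold [LIFO — newest first]: 52 @ $2 + 159 @ $5 + 108 @ $8 + 13 @ $7 = $1,854
Feb 24, 155 sold [LIFO — newest first]: 155 @ $7 = $1,085
Total COGS = $1,854 + $1,085 = $2,939
Ending inventory: 34 @ $7 = $238
Check: goods available $3,177 = COGS $2,939 + ending $238

COGS = $2,939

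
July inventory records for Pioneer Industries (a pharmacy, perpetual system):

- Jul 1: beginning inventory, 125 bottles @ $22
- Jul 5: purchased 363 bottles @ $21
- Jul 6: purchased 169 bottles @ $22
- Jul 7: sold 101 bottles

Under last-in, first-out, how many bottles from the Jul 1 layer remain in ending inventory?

Jul 7, 101 sold [LIFO — newest first]: 101 @ $22 = $2,222
Ending inventory: 125 @ $22 + 363 @ $21 + 68 @ $22 = $11,869
Check: goods available $14,091 = COGS $2,222 + ending $11,869

125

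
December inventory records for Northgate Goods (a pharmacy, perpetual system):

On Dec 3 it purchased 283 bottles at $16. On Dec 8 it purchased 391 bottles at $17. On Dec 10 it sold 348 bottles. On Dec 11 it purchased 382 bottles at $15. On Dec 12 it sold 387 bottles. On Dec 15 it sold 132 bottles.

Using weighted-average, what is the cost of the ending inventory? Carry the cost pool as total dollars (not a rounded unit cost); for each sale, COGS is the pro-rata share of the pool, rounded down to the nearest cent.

After Dec 3: 283 on hand, pool $4,528.00 (≈ $16.0000 each)
After Dec 8: 674 on hand, pool $11,175.00 (≈ $16.5801 each)
Dec 10, sell 348: 348/674 × $11,175.00 → $5,769.88
After Dec 11: 708 on hand, pool $11,135.12 (≈ $15.7276 each)
Dec 12, sell 387: 387/708 × $11,135.12 → $6,086.56
Dec 15, sell 132: 132/321 × $5,048.56 → $2,076.04
Total COGS = $5,769.88 + $6,086.56 + $2,076.04 = $13,932.48
Ending inventory (cost pool remaining) = $2,972.52
Check: goods available $16,905.00 = COGS $13,932.48 + ending $2,972.52

Ending inventory = $2,972.52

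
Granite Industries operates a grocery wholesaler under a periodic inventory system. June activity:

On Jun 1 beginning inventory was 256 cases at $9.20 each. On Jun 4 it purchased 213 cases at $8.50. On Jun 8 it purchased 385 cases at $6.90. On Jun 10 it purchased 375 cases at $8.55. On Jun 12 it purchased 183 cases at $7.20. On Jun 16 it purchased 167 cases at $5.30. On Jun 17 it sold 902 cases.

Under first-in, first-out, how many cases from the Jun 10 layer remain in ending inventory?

Jun 17, 902 sold [FIFO — oldest first]: 256 @ $9.20 + 213 @ $8.50 + 385 @ $6.90 + 48 @ $8.55 = $7,232.60
Ending inventory: 327 @ $8.55 + 183 @ $7.20 + 167 @ $5.30 = $4,998.55
Check: goods available $12,231.15 = COGS $7,232.60 + ending $4,998.55

327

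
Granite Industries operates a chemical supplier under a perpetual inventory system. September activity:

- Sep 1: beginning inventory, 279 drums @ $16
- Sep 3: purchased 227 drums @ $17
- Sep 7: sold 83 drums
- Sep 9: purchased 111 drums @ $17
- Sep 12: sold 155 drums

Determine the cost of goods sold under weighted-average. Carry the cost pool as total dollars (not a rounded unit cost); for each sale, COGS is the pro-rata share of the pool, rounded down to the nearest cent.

After Sep 1: 279 on hand, pool $4,464.00 (≈ $16.0000 each)
After Sep 3: 506 on hand, pool $8,323.00 (≈ $16.4486 each)
Sep 7, sell 83: 83/506 × $8,323.00 → $1,365.23
After Sep 9: 534 on hand, pool $8,844.77 (≈ $16.5632 each)
Sep 12, sell 155: 155/534 × $8,844.77 → $2,567.30
Total COGS = $1,365.23 + $2,567.30 = $3,932.53
Ending inventory (cost pool remaining) = $6,277.47
Check: goods available $10,210.00 = COGS $3,932.53 + ending $6,277.47

COGS = $3,932.53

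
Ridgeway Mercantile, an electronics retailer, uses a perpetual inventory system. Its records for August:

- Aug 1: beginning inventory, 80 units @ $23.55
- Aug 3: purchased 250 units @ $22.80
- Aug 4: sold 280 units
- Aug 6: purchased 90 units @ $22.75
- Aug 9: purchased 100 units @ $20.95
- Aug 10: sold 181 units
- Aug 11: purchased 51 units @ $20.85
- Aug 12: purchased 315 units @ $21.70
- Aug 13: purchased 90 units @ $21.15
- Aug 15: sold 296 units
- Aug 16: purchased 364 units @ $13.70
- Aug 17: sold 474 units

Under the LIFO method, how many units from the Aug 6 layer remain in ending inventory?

Aug 4, 280 sold [LIFO — newest first]: 250 @ $22.80 + 30 @ $23.55 = $6,406.50
Aug 10, 181 sold [LIFO — newest first]: 100 @ $20.95 + 81 @ $22.75 = $3,937.75
Aug 15, 296 sold [LIFO — newest first]: 90 @ $21.15 + 206 @ $21.70 = $6,373.70
Aug 17, 474 sold [LIFO — newest first]: 364 @ $13.70 + 109 @ $21.70 + 1 @ $20.85 = $7,372.95
Total COGS = $6,406.50 + $3,937.75 + $6,373.70 + $7,372.95 = $24,090.90
Ending inventory: 50 @ $23.55 + 9 @ $22.75 + 50 @ $20.85 = $2,424.75

9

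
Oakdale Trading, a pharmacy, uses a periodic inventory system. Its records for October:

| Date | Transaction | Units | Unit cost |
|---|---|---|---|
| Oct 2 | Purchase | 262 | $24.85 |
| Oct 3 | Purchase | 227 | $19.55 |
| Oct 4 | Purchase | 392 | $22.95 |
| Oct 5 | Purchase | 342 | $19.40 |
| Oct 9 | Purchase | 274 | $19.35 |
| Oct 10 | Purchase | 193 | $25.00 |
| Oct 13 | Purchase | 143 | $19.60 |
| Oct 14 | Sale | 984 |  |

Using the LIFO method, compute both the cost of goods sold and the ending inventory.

Oct 14, 984 sold [LIFO — newest first]: 143 @ $19.60 + 193 @ $25.00 + 274 @ $19.35 + 342 @ $19.40 + 32 @ $22.95 = $20,298.90
Ending inventory: 262 @ $24.85 + 227 @ $19.55 + 360 @ $22.95 = $19,210.55

COGS = $20,298.90; ending inventory = $19,210.55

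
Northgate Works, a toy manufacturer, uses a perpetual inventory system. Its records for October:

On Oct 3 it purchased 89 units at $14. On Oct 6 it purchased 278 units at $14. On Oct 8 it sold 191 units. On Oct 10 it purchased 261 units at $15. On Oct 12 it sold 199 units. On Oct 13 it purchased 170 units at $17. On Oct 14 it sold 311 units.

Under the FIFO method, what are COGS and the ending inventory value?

COGS = $10,294; ending inventory = $1,649

Oct 8, 191 sold [FIFO — oldest first]: 89 @ $14 + 102 @ $14 = $2,674
Oct 12, 199 sold [FIFO — oldest first]: 176 @ $14 + 23 @ $15 = $2,809
Oct 14, 311 sold [FIFO — oldest first]: 238 @ $15 + 73 @ $17 = $4,811
Total COGS = $2,674 + $2,809 + $4,811 = $10,294
Ending inventory: 97 @ $17 = $1,649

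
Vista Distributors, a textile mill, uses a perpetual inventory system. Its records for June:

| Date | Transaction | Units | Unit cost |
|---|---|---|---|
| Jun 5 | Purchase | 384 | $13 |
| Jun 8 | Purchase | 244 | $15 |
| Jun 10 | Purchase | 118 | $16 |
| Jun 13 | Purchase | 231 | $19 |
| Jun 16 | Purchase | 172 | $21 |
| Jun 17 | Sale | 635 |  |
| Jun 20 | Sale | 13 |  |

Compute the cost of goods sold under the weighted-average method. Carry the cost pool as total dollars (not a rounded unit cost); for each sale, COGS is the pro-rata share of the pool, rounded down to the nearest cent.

After Jun 5: 384 on hand, pool $4,992.00 (≈ $13.0000 each)
After Jun 8: 628 on hand, pool $8,652.00 (≈ $13.7771 each)
After Jun 10: 746 on hand, pool $10,540.00 (≈ $14.1287 each)
After Jun 13: 977 on hand, pool $14,929.00 (≈ $15.2805 each)
After Jun 16: 1149 on hand, pool $18,541.00 (≈ $16.1366 each)
Jun 17, sell 635: 635/1149 × $18,541.00 → $10,246.76
Jun 20, sell 13: 13/514 × $8,294.24 → $209.77
Total COGS = $10,246.76 + $209.77 = $10,456.53
Ending inventory (cost pool remaining) = $8,084.47

COGS = $10,456.53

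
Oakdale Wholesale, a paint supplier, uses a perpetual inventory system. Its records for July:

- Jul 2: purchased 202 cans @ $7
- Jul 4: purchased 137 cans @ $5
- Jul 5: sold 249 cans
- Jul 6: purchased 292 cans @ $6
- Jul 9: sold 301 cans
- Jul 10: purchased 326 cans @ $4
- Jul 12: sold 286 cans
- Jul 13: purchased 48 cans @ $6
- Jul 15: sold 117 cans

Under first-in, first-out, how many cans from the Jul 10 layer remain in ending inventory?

Jul 5, 249 sold [FIFO — oldest first]: 202 @ $7 + 47 @ $5 = $1,649
Jul 9, 301 sold [FIFO — oldest first]: 90 @ $5 + 211 @ $6 = $1,716
Jul 12, 286 sold [FIFO — oldest first]: 81 @ $6 + 205 @ $4 = $1,306
Jul 15, 117 sold [FIFO — oldest first]: 117 @ $4 = $468
Total COGS = $1,649 + $1,716 + $1,306 + $468 = $5,139
Ending inventory: 4 @ $4 + 48 @ $6 = $304

4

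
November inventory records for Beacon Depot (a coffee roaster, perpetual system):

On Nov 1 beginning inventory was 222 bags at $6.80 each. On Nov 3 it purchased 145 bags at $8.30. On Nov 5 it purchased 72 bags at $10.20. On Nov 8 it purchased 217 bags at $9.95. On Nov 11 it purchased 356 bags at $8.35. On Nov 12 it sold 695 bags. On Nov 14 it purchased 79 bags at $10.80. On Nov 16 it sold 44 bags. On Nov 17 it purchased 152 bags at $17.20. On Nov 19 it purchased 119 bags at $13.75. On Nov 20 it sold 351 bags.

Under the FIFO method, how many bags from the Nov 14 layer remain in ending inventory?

Nov 12, 695 sold [FIFO — oldest first]: 222 @ $6.80 + 145 @ $8.30 + 72 @ $10.20 + 217 @ $9.95 + 39 @ $8.35 = $5,932.30
Nov 16, 44 sold [FIFO — oldest first]: 44 @ $8.35 = $367.40
Nov 20, 351 sold [FIFO — oldest first]: 273 @ $8.35 + 78 @ $10.80 = $3,121.95
Total COGS = $5,932.30 + $367.40 + $3,121.95 = $9,421.65
Ending inventory: 1 @ $10.80 + 152 @ $17.20 + 119 @ $13.75 = $4,261.45
Check: goods available $13,683.10 = COGS $9,421.65 + ending $4,261.45

1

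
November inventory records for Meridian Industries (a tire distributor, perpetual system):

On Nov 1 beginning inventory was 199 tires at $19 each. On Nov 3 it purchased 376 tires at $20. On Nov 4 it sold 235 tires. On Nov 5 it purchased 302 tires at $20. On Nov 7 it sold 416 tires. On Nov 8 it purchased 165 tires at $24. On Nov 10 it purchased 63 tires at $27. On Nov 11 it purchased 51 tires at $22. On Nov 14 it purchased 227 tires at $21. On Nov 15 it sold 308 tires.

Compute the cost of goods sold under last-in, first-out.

COGS = $19,719

Nov 4, 235 sold [LIFO — newest first]: 235 @ $20 = $4,700
Nov 7, 416 sold [LIFO — newest first]: 302 @ $20 + 114 @ $20 = $8,320
Nov 15, 308 sold [LIFO — newest first]: 227 @ $21 + 51 @ $22 + 30 @ $27 = $6,699
Total COGS = $4,700 + $8,320 + $6,699 = $19,719
Ending inventory: 199 @ $19 + 27 @ $20 + 165 @ $24 + 33 @ $27 = $9,172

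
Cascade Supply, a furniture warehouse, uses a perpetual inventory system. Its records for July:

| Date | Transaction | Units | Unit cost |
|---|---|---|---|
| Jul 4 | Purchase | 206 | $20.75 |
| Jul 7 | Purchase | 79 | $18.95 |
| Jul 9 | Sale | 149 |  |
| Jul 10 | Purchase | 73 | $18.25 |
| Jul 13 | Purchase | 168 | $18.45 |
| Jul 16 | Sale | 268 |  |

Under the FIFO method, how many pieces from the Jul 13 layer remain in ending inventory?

109

Jul 9, 149 sold [FIFO — oldest first]: 149 @ $20.75 = $3,091.75
Jul 16, 268 sold [FIFO — oldest first]: 57 @ $20.75 + 79 @ $18.95 + 73 @ $18.25 + 59 @ $18.45 = $5,100.60
Total COGS = $3,091.75 + $5,100.60 = $8,192.35
Ending inventory: 109 @ $18.45 = $2,011.05
Check: goods available $10,203.40 = COGS $8,192.35 + ending $2,011.05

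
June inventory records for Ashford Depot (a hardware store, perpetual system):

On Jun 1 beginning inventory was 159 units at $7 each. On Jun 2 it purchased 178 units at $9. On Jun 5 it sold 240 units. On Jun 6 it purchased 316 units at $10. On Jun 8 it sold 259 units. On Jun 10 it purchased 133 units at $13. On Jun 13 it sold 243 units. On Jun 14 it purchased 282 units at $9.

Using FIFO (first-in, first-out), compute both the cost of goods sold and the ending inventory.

Jun 5, 240 sold [FIFO — oldest first]: 159 @ $7 + 81 @ $9 = $1,842
Jun 8, 259 sold [FIFO — oldest first]: 97 @ $9 + 162 @ $10 = $2,493
Jun 13, 243 sold [FIFO — oldest first]: 154 @ $10 + 89 @ $13 = $2,697
Total COGS = $1,842 + $2,493 + $2,697 = $7,032
Ending inventory: 44 @ $13 + 282 @ $9 = $3,110
Check: goods available $10,142 = COGS $7,032 + ending $3,110

COGS = $7,032; ending inventory = $3,110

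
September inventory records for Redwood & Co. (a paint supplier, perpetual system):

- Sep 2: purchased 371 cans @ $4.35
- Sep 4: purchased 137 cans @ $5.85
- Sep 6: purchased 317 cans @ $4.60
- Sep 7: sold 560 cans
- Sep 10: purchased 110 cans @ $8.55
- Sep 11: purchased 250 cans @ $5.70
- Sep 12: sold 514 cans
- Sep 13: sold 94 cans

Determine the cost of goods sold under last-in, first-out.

Sep 7, 560 sold [LIFO — newest first]: 317 @ $4.60 + 137 @ $5.85 + 106 @ $4.35 = $2,720.75
Sep 12, 514 sold [LIFO — newest first]: 250 @ $5.70 + 110 @ $8.55 + 154 @ $4.35 = $3,035.40
Sep 13, 94 sold [LIFO — newest first]: 94 @ $4.35 = $408.90
Total COGS = $2,720.75 + $3,035.40 + $408.90 = $6,165.05
Ending inventory: 17 @ $4.35 = $73.95

COGS = $6,165.05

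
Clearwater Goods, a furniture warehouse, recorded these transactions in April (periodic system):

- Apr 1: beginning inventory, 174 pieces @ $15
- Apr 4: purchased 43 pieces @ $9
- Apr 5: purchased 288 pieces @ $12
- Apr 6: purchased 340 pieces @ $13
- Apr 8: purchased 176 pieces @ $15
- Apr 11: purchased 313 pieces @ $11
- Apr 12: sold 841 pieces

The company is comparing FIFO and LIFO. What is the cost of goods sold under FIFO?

FIFO COGS: 174 @ $15 + 43 @ $9 + 288 @ $12 + 336 @ $13 = $10,821
LIFO COGS: 313 @ $11 + 176 @ $15 + 340 @ $13 + 12 @ $12 = $10,647

COGS = $10,821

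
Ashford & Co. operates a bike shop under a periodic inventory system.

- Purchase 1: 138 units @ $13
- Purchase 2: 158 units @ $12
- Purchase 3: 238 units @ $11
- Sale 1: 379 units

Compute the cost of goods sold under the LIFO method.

Sale 1 (379) [LIFO — newest first]: 238 @ $11 + 141 @ $12 = $4,310
Ending inventory: 138 @ $13 + 17 @ $12 = $1,998

COGS = $4,310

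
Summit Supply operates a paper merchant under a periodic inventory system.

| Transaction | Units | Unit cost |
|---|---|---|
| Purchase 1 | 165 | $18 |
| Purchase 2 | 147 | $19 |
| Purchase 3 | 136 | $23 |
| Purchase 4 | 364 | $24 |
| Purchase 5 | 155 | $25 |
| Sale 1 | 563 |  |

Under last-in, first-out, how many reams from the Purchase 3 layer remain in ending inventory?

92

Sale 1 (563) [LIFO — newest first]: 155 @ $25 + 364 @ $24 + 44 @ $23 = $13,623
Ending inventory: 165 @ $18 + 147 @ $19 + 92 @ $23 = $7,879
Check: goods available $21,502 = COGS $13,623 + ending $7,879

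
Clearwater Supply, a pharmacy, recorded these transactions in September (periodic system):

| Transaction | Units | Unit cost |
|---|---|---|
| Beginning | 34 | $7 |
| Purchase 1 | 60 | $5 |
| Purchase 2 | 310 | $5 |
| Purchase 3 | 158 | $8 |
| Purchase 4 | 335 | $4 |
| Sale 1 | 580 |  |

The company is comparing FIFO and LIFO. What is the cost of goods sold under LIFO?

COGS = $3,039

FIFO COGS: 34 @ $7 + 60 @ $5 + 310 @ $5 + 158 @ $8 + 18 @ $4 = $3,424
LIFO COGS: 335 @ $4 + 158 @ $8 + 87 @ $5 = $3,039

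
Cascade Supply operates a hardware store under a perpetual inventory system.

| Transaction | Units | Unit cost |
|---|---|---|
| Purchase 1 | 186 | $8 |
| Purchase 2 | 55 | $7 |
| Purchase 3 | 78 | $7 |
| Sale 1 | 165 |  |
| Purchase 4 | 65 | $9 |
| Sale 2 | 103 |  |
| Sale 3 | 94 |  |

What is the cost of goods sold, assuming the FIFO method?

Sale 1 (165) [FIFO — oldest first]: 165 @ $8 = $1,320
Sale 2 (103) [FIFO — oldest first]: 21 @ $8 + 55 @ $7 + 27 @ $7 = $742
Sale 3 (94) [FIFO — oldest first]: 51 @ $7 + 43 @ $9 = $744
Total COGS = $1,320 + $742 + $744 = $2,806
Ending inventory: 22 @ $9 = $198
Check: goods available $3,004 = COGS $2,806 + ending $198

COGS = $2,806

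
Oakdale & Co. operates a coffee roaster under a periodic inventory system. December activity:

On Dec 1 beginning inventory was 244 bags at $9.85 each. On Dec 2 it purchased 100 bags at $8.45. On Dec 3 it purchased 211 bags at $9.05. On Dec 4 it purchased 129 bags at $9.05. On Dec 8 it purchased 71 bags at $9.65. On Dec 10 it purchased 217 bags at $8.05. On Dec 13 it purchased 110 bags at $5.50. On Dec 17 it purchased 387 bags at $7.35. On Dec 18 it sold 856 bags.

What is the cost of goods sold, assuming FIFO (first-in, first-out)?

COGS = $7,823.60

Dec 18, 856 sold [FIFO — oldest first]: 244 @ $9.85 + 100 @ $8.45 + 211 @ $9.05 + 129 @ $9.05 + 71 @ $9.65 + 101 @ $8.05 = $7,823.60
Ending inventory: 116 @ $8.05 + 110 @ $5.50 + 387 @ $7.35 = $4,383.25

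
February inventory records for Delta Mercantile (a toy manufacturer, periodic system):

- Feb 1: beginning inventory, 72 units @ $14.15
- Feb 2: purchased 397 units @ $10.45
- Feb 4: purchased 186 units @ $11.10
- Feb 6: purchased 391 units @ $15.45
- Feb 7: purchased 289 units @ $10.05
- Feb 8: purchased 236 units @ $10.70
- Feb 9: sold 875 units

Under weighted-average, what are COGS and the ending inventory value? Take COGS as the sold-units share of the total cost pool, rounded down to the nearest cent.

COGS = $10,416.81; ending inventory = $8,285.84

Feb 9, sell 875: 875/1571 × $18,702.65 → $10,416.81
Ending inventory (cost pool remaining) = $8,285.84
Check: goods available $18,702.65 = COGS $10,416.81 + ending $8,285.84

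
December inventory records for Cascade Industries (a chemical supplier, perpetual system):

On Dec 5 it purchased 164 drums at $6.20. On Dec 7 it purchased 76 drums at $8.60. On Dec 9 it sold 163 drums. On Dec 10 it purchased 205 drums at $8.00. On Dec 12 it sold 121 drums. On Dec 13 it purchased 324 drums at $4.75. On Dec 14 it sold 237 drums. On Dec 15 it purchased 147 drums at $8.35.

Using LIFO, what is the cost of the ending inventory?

Dec 9, 163 sold [LIFO — newest first]: 76 @ $8.60 + 87 @ $6.20 = $1,193.00
Dec 12, 121 sold [LIFO — newest first]: 121 @ $8.00 = $968.00
Dec 14, 237 sold [LIFO — newest first]: 237 @ $4.75 = $1,125.75
Total COGS = $1,193.00 + $968.00 + $1,125.75 = $3,286.75
Ending inventory: 77 @ $6.20 + 84 @ $8.00 + 87 @ $4.75 + 147 @ $8.35 = $2,790.10

Ending inventory = $2,790.10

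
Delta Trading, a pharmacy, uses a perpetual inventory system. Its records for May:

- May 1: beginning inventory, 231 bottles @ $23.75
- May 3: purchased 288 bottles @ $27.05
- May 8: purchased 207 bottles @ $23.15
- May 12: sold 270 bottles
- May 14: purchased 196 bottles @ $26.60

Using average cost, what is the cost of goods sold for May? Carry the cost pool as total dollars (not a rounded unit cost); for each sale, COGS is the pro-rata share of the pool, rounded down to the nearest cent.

After May 1: 231 on hand, pool $5,486.25 (≈ $23.7500 each)
After May 3: 519 on hand, pool $13,276.65 (≈ $25.5812 each)
After May 8: 726 on hand, pool $18,068.70 (≈ $24.8880 each)
May 12, sell 270: 270/726 × $18,068.70 → $6,719.76
After May 14: 652 on hand, pool $16,562.54 (≈ $25.4027 each)
Ending inventory (cost pool remaining) = $16,562.54
Check: goods available $23,282.30 = COGS $6,719.76 + ending $16,562.54

COGS = $6,719.76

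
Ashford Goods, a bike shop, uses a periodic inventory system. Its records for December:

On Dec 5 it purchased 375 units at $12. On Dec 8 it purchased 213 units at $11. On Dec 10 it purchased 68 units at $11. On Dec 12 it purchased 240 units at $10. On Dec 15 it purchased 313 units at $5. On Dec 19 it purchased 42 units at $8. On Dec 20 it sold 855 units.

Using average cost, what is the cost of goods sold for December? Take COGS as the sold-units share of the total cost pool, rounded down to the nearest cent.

Dec 20, sell 855: 855/1251 × $11,892.00 → $8,127.62
Ending inventory (cost pool remaining) = $3,764.38

COGS = $8,127.62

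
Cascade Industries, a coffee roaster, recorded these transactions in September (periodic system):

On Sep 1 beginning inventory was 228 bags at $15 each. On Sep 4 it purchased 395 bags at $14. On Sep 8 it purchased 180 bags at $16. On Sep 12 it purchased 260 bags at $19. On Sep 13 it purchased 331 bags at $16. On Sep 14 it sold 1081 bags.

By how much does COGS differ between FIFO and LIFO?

FIFO COGS: 228 @ $15 + 395 @ $14 + 180 @ $16 + 260 @ $19 + 18 @ $16 = $17,058
LIFO COGS: 331 @ $16 + 260 @ $19 + 180 @ $16 + 310 @ $14 = $17,456
Difference = |$17,058 − $17,456| = $398

$398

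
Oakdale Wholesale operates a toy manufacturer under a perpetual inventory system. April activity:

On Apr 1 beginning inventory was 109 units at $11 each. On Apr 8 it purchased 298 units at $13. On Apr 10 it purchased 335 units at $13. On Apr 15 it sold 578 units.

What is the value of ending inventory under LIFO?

Ending inventory = $1,914

Apr 15, 578 sold [LIFO — newest first]: 335 @ $13 + 243 @ $13 = $7,514
Ending inventory: 109 @ $11 + 55 @ $13 = $1,914
Check: goods available $9,428 = COGS $7,514 + ending $1,914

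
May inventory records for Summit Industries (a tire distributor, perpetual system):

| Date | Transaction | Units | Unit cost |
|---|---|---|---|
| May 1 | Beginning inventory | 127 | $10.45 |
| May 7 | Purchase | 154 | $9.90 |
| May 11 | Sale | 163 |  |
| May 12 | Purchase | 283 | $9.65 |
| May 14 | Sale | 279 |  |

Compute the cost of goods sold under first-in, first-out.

COGS = $4,405.40

May 11, 163 sold [FIFO — oldest first]: 127 @ $10.45 + 36 @ $9.90 = $1,683.55
May 14, 279 sold [FIFO — oldest first]: 118 @ $9.90 + 161 @ $9.65 = $2,721.85
Total COGS = $1,683.55 + $2,721.85 = $4,405.40
Ending inventory: 122 @ $9.65 = $1,177.30
Check: goods available $5,582.70 = COGS $4,405.40 + ending $1,177.30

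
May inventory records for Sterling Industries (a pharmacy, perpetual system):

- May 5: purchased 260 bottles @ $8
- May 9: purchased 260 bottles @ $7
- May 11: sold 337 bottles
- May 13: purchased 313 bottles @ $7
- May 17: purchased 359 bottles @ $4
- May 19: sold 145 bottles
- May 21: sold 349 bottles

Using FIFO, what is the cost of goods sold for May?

COGS = $6,077

May 11, 337 sold [FIFO — oldest first]: 260 @ $8 + 77 @ $7 = $2,619
May 19, 145 sold [FIFO — oldest first]: 145 @ $7 = $1,015
May 21, 349 sold [FIFO — oldest first]: 38 @ $7 + 311 @ $7 = $2,443
Total COGS = $2,619 + $1,015 + $2,443 = $6,077
Ending inventory: 2 @ $7 + 359 @ $4 = $1,450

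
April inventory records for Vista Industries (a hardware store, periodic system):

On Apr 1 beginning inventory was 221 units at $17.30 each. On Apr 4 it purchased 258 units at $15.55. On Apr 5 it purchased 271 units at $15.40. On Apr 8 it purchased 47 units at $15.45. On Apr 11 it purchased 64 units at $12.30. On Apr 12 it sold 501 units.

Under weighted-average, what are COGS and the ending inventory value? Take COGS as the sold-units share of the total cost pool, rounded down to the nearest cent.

COGS = $7,868.17; ending inventory = $5,653.78

Apr 12, sell 501: 501/861 × $13,521.95 → $7,868.17
Ending inventory (cost pool remaining) = $5,653.78
Check: goods available $13,521.95 = COGS $7,868.17 + ending $5,653.78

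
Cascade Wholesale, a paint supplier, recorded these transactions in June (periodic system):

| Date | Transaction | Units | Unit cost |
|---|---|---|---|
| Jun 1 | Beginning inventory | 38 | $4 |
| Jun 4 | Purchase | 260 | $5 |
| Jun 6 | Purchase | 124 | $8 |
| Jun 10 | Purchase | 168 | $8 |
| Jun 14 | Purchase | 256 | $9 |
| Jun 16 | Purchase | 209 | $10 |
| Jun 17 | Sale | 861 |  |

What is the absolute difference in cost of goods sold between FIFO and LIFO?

FIFO COGS: 38 @ $4 + 260 @ $5 + 124 @ $8 + 168 @ $8 + 256 @ $9 + 15 @ $10 = $6,242
LIFO COGS: 209 @ $10 + 256 @ $9 + 168 @ $8 + 124 @ $8 + 104 @ $5 = $7,250
Difference = |$6,242 − $7,250| = $1,008

$1,008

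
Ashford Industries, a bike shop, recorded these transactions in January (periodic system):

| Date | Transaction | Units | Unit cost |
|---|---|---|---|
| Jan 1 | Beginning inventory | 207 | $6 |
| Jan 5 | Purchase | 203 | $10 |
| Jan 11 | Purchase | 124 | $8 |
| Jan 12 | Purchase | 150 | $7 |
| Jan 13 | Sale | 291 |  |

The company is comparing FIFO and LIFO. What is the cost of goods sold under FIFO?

FIFO COGS: 207 @ $6 + 84 @ $10 = $2,082
LIFO COGS: 150 @ $7 + 124 @ $8 + 17 @ $10 = $2,212

COGS = $2,082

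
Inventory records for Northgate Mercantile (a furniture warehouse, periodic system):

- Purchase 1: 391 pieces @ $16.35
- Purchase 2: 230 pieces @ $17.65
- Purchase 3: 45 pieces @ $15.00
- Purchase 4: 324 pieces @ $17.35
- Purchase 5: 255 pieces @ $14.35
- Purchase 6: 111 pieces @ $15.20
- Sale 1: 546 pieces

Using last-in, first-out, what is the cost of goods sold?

Sale 1 (546) [LIFO — newest first]: 111 @ $15.20 + 255 @ $14.35 + 180 @ $17.35 = $8,469.45
Ending inventory: 391 @ $16.35 + 230 @ $17.65 + 45 @ $15.00 + 144 @ $17.35 = $13,625.75
Check: goods available $22,095.20 = COGS $8,469.45 + ending $13,625.75

COGS = $8,469.45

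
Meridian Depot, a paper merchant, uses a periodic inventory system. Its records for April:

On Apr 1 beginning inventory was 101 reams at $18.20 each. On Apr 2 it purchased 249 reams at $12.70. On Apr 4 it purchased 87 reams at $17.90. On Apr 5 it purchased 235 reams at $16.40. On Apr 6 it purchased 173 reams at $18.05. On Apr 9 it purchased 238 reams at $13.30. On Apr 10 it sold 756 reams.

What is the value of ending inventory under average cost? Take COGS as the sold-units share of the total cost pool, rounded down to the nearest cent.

Apr 10, sell 756: 756/1083 × $16,699.85 → $11,657.51
Ending inventory (cost pool remaining) = $5,042.34

Ending inventory = $5,042.34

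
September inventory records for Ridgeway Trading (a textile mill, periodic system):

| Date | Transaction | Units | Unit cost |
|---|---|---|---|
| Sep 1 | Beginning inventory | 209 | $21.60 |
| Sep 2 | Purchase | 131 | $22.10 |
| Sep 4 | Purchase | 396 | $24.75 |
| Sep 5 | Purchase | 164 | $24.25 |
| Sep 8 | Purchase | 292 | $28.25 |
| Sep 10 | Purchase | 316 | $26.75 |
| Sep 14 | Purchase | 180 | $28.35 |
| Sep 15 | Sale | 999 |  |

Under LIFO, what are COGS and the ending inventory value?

COGS = $26,945.25; ending inventory = $16,047.25

Sep 15, 999 sold [LIFO — newest first]: 180 @ $28.35 + 316 @ $26.75 + 292 @ $28.25 + 164 @ $24.25 + 47 @ $24.75 = $26,945.25
Ending inventory: 209 @ $21.60 + 131 @ $22.10 + 349 @ $24.75 = $16,047.25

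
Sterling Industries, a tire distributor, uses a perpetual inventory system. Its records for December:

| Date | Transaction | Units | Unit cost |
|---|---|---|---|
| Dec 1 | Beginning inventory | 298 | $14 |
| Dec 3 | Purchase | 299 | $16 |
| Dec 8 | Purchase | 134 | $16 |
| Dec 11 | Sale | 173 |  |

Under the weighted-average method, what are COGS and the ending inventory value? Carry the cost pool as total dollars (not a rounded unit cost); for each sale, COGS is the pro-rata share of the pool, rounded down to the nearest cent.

COGS = $2,626.94; ending inventory = $8,473.06

After Dec 1: 298 on hand, pool $4,172.00 (≈ $14.0000 each)
After Dec 3: 597 on hand, pool $8,956.00 (≈ $15.0017 each)
After Dec 8: 731 on hand, pool $11,100.00 (≈ $15.1847 each)
Dec 11, sell 173: 173/731 × $11,100.00 → $2,626.94
Ending inventory (cost pool remaining) = $8,473.06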